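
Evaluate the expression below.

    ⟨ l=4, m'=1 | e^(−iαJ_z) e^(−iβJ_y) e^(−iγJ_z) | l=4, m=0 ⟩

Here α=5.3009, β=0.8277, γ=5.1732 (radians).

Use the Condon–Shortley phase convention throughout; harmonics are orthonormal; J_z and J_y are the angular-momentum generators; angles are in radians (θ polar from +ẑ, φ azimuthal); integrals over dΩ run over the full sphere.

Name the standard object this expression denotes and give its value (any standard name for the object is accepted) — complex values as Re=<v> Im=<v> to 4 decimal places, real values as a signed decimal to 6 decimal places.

Wigner D-matrix element, Re=-0.0316 Im=-0.0473

This is a Wigner D-matrix element — the rotation-matrix element ⟨l m'| R(α,β,γ) |l m⟩ in the angular-momentum basis.
D^4_{1,0}(5.3009,0.8277,5.1732) = e^{-i·1·5.3009}·d^4_{1,0}(0.8277)·e^{-i·0·5.1732}. Compute d first:
c=cos(0.827700/2)=0.915579, s=sin(0.827700/2)=0.402137; N=√[120·6·24·24]=643.987578
k: max(0,(0)−(1))=0 … min(4+(0),4−(1))=3
  k=0: (−1)^1·643.9876/(144)·0.9156^7·0.4021^1 = -0.969977
  k=1: (−1)^2·643.9876/(24)·0.9156^5·0.4021^3 = +1.122714
  k=2: (−1)^3·643.9876/(24)·0.9156^3·0.4021^5 = -0.216584
  k=3: (−1)^4·643.9876/(144)·0.9156^1·0.4021^7 = +0.006964
d^4_{1,0}(0.8277) = -0.969977 +1.122714 -0.216584 +0.006964 = -0.056883
Phases: e^{-i·(1)·5.3009}=+0.555123+0.831768i, e^{-i·(0)·5.1732}=+1.000000+0.000000i ⇒ D=-0.031577-0.047313i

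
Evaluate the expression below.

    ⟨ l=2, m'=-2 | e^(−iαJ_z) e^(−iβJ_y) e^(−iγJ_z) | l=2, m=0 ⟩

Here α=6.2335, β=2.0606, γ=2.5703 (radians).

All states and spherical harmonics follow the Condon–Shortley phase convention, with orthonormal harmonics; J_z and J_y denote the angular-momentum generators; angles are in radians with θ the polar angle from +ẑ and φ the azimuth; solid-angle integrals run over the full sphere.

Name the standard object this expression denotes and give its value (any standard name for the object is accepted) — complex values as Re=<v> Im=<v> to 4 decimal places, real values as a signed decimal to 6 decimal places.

Wigner D-matrix element, Re=0.4745 Im=-0.0473

This is a Wigner D-matrix element — the rotation-matrix element ⟨l m'| R(α,β,γ) |l m⟩ in the angular-momentum basis.
D^2_{-2,0}(6.2335,2.0606,2.5703) = e^{-i·-2·6.2335}·d^2_{-2,0}(2.0606)·e^{-i·0·2.5703}. Compute d first:
With c≡cos(β/2)=0.514562 and s≡sin(β/2)=0.857453, N=[1·24·2·2]^{1/2}=9.797959
k∈{2} keeps every argument non-negative
  k=2: (−1)^0·9.7980/(4)·0.5146^2·0.8575^2 = +0.476839
d^2_{-2,0}(2.0606) = +0.476839
Phases: e^{-i·(-2)·6.2335}=+0.995067-0.099207i, e^{-i·(0)·2.5703}=+1.000000+0.000000i ⇒ D=+0.474486-0.047306i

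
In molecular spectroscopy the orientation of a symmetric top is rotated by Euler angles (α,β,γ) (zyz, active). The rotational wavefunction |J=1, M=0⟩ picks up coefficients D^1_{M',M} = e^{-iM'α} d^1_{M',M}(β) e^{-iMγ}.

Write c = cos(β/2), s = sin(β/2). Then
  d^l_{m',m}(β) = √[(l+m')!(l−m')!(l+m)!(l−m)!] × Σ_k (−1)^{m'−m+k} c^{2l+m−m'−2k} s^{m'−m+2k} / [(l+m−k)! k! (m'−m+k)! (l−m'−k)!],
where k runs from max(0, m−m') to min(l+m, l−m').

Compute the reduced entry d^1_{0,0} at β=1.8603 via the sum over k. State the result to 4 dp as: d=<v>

d=-0.2855

d^1_{0,0}(β=1.8603) via the finite sum:
With c≡cos(β/2)=0.597714 and s≡sin(β/2)=0.801710, N=[1·1·1·1]^{1/2}=1.000000
k∈{0,1} keeps every argument non-negative
  k=0: (−1)^0·1.0000/(1)·0.5977^2·0.8017^0 = +0.357262
  k=1: (−1)^1·1.0000/(1)·0.5977^0·0.8017^2 = -0.642738
d^1_{0,0}(1.8603) = +0.357262 -0.642738 = -0.285477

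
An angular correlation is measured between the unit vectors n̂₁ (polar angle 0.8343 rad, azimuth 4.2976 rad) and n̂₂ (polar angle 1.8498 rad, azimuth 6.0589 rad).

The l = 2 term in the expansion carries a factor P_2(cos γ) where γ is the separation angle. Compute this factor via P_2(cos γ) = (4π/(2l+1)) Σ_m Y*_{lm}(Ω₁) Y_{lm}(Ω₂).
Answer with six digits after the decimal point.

Addition theorem: P_2(cos γ) = (4π/5) Σ_m Y*_{lm}(Ω₁) Y_{lm}(Ω₂), m = −2…2:
  term(m=-2) = (-0.070251, 0.028141)   from Y*(Ω₁)=(-0.143137, 0.156378), Y(Ω₂)=(0.321661, 0.154813)
  term(m=-1) = (0.014888, 0.077205)   from Y*(Ω₁)=(-0.154923, -0.351829), Y(Ω₂)=(-0.199408, -0.045490)
  term(m=+0) = (-0.027165, 0.000000)   from Y*(Ω₁)=(0.111500, -0.000000), Y(Ω₂)=(-0.243630, 0.000000)
  term(m=+1) = (0.014888, -0.077205)   from Y*(Ω₁)=(0.154923, -0.351829), Y(Ω₂)=(0.199408, -0.045490)
  term(m=+2) = (-0.070251, -0.028141)   from Y*(Ω₁)=(-0.143137, -0.156378), Y(Ω₂)=(0.321661, -0.154813)
Σ over m = (-0.137890, -0.000000); ×(4π/5) → (-0.346556, -0.000000). Real part: -0.346556

-0.346556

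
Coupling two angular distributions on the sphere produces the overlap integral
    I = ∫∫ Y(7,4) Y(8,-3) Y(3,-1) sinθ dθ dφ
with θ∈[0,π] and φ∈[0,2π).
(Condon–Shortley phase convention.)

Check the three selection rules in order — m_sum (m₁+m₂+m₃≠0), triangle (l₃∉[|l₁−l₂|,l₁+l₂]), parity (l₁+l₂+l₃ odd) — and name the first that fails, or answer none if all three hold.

m₁+m₂+m₃ = 4 − 3 − 1 = 0  ✓
triangle: |7−8|=1 ≤ l₃=3 ≤ 7+8=15  ✓
parity: l₁+l₂+l₃ = 18 is even  ✓

none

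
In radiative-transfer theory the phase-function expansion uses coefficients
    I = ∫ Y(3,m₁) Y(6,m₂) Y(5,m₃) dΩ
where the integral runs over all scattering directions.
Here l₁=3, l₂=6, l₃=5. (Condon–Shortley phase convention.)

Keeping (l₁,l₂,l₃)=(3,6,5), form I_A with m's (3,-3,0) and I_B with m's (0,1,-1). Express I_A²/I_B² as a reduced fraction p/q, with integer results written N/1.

12/5

l's match ⇒ only the (l;m) 3-j factors differ between A and B.
A: triangle coeff Δ(3,6,5) = 1/675675; Σ_t [0,0]: t=0:+1/34560 = 1/34560; (3j)²=4/143 [(3 6 5; 3 -3 0)], sign=-1
B: triangle coeff Δ(3,6,5) = 1/675675; Σ_t [1,3]: t=1:−1/17280 t=2:+1/2880 t=3:−1/6912 = 1/6912; (3j)²=5/429 [(3 6 5; 0 1 -1)], sign=+1
I_A²/I_B² = (4/143)/(5/429) = 12/5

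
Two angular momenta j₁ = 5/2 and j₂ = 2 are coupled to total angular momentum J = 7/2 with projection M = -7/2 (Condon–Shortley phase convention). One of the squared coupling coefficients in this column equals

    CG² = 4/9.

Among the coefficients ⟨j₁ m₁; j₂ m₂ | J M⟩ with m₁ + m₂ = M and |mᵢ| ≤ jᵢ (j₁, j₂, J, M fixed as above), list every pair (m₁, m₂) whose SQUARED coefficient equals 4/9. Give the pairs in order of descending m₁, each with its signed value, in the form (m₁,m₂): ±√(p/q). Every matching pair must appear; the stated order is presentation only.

Admissible pairs with m₁+m₂ = M = -7/2: (-5/2,-1), (-3/2,-2)
  (m₁,m₂)=(-3/2,-2): CG² = 4/9, CG = +√(4/9)   ← matches the target
  (m₁,m₂)=(-5/2,-1): CG² = 5/9, CG = −√(5/9)
Pairs with CG² = 4/9: (-3/2,-2): +√(4/9)

(-3/2,-2): +√(4/9)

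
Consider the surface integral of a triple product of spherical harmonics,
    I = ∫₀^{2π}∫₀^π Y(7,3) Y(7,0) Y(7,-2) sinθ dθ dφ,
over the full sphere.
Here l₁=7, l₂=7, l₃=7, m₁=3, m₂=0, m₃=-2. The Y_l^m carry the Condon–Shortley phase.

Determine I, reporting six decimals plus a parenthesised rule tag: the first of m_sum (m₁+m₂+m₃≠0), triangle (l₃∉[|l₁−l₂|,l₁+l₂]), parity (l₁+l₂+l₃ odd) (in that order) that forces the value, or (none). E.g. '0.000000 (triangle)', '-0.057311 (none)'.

0.000000 (m_sum)

3 + 0 − 2 = 1 ≠ 0: azimuthal integral kills it; I = 0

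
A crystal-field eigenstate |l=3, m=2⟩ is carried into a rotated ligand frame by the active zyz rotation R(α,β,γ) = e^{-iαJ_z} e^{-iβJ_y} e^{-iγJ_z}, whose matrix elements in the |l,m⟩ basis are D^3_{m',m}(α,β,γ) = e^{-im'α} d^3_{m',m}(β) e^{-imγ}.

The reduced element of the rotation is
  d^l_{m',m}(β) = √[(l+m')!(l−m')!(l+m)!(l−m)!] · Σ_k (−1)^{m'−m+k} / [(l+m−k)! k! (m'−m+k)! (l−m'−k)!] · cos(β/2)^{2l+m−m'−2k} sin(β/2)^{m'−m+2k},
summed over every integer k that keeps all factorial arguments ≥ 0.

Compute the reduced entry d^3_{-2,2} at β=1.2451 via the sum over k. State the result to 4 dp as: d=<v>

d^3_{-2,2}(β=1.2451) via the finite sum:
c=cos(1.245100/2)=0.812394, s=sin(1.245100/2)=0.583109; N=√[1·120·120·1]=120.000000
k: max(0,(2)−(-2))=4 … min(3+(2),3−(-2))=5
  k=4: (−1)^0·120.0000/(24)·0.8124^2·0.5831^4 = +0.381506
  k=5: (−1)^1·120.0000/(120)·0.8124^0·0.5831^6 = -0.039309
d^3_{-2,2}(1.2451) = +0.381506 -0.039309 = +0.342197

d=0.3422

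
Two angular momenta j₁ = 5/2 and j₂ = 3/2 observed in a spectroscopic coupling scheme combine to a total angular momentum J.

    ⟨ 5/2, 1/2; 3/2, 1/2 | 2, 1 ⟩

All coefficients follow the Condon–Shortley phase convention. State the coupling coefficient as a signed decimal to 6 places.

√[5·2!3!1!/7! · 3!2!2!1!3!1!] = √(12/7)
  +(−1)^1/∏(1,1,1,1,2,0)! = -1/2  (running -1/2)
  +(−1)^2/∏(2,0,0,0,3,1)! = 1/12  (running -5/12)
⟨..|..⟩ = √(12/7)·(-5/12) = -0.545545

−√(25/84) = -0.545545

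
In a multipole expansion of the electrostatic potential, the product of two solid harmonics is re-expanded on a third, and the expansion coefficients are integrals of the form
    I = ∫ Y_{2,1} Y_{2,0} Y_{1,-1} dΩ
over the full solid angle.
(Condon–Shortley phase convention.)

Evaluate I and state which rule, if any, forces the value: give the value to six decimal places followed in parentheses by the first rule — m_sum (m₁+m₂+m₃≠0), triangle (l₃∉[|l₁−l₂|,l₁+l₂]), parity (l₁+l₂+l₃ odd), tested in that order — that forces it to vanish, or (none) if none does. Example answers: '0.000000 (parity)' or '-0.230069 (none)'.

0.000000 (parity)

Σlᵢ=5 odd — θ-integrand is odd under cosθ→−cosθ; I=0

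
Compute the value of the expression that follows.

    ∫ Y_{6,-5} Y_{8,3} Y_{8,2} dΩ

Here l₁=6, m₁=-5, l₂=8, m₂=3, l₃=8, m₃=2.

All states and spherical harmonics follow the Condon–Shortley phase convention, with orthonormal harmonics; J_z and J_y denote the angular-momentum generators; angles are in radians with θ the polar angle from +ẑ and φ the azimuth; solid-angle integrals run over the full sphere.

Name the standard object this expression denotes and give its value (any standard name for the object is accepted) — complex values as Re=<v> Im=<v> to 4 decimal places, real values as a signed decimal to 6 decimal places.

Gaunt coefficient, -0.034809

This is a Gaunt coefficient — the integral of a triple product of spherical harmonics over the sphere.
Checks pass: Σm=0; 22 even; l₃=8∈[2,14].
(2·6+1)(2·8+1)(2·8+1) = 3757
Δ: 6! 6! 10! / 23! → 1/13742520792
sum: t=0:+1/41803776000 t=1:−1/435456000 t=2:+1/39813120 t=3:−1/18662400 t=4:+1/39813120 t=5:−1/435456000 t=6:+1/41803776000 = -11/1393459200
3j²(6 8 8; 0 0 0) = Δ·Π!·Σ² = 600/96577  (sign -1)
sum: t=5:−1/1492992000 t=6:+1/1244160000 = 1/7464960000
3j²(6 8 8; -5 3 2) = Δ·Π!·Σ² = 63/96577  (sign +1)
combine: 4πI² = 3757·600/96577·63/96577 = 37800/2482597
take √, sign -1: I = -0.03480870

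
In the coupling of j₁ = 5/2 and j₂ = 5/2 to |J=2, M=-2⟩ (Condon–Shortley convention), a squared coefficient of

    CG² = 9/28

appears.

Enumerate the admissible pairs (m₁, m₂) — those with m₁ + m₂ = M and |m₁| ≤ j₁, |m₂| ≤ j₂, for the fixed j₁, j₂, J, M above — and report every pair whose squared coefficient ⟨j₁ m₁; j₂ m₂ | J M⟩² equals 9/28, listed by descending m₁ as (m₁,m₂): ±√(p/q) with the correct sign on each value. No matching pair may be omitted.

Admissible pairs with m₁+m₂ = M = -2: (-5/2,1/2), (-3/2,-1/2), (-1/2,-3/2), (1/2,-5/2)
  (m₁,m₂)=(1/2,-5/2): CG² = 5/28, CG = +√(5/28)
  (m₁,m₂)=(-1/2,-3/2): CG² = 9/28, CG = −√(9/28)   ← matches the target
  (m₁,m₂)=(-3/2,-1/2): CG² = 9/28, CG = +√(9/28)   ← matches the target
  (m₁,m₂)=(-5/2,1/2): CG² = 5/28, CG = −√(5/28)
Pairs with CG² = 9/28: (-1/2,-3/2): −√(9/28); (-3/2,-1/2): +√(9/28)

(-1/2,-3/2): −√(9/28); (-3/2,-1/2): +√(9/28)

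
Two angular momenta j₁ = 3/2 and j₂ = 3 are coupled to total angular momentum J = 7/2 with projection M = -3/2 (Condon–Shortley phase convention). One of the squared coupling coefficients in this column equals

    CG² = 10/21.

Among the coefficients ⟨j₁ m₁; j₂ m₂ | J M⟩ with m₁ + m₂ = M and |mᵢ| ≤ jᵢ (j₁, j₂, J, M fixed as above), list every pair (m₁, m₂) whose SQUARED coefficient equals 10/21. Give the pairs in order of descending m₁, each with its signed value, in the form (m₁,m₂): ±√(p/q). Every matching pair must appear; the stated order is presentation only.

Admissible pairs with m₁+m₂ = M = -3/2: (-3/2,0), (-1/2,-1), (1/2,-2), (3/2,-3)
  (m₁,m₂)=(3/2,-3): CG² = 2/21, CG = +√(2/21)
  (m₁,m₂)=(1/2,-2): CG² = 3/7, CG = +√(3/7)
  (m₁,m₂)=(-1/2,-1): CG² = 0/1, CG = 0
  (m₁,m₂)=(-3/2,0): CG² = 10/21, CG = −√(10/21)   ← matches the target
Pairs with CG² = 10/21: (-3/2,0): −√(10/21)

(-3/2,0): −√(10/21)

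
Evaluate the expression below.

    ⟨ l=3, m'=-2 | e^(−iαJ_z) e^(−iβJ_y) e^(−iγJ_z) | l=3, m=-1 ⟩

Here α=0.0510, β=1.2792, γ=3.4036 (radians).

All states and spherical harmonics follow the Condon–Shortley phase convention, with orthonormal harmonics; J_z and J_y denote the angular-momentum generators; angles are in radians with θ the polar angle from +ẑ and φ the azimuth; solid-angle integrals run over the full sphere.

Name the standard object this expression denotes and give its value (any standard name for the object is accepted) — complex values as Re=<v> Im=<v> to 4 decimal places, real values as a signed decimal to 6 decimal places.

Wigner D-matrix element, Re=0.0627 Im=0.0239

This is a Wigner D-matrix element — the rotation-matrix element ⟨l m'| R(α,β,γ) |l m⟩ in the angular-momentum basis.
First d^3_{-2,-1}(β=1.2792), then the phase factors e^{-i(-2)α} and e^{-i(-1)γ}:
c=cos(1.279200/2)=0.802335, s=sin(1.279200/2)=0.596875; N=√[1·120·2·24]=75.894664
Admissible k: 1..2 (factorial args all ≥0)
  k=1: (−1)^0·75.8947/(24)·0.8023^5·0.5969^1 = +0.627568
  k=2: (−1)^1·75.8947/(12)·0.8023^3·0.5969^3 = -0.694617
d^3_{-2,-1}(1.2792) = +0.627568 -0.694617 = -0.067050
Attach z-rotation phases: D = e^{-i(-2)(0.0510)}·(-0.067050)·e^{-i(-1)(3.4036)} = +0.062657+0.023871i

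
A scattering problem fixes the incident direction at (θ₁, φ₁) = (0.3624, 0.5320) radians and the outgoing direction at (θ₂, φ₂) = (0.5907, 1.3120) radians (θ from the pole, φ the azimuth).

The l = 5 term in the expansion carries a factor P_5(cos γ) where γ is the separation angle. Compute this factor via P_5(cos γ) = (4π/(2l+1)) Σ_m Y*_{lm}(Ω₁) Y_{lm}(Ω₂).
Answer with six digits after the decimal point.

0.078281

Expand P_5 via completeness: Σ_{m} conj(Y_{5,m}) at Ω₁ times Y_{5,m} at Ω₂ —
  term(m=-5) = -0.000047+0.000044i   from Y*(Ω₁)=-0.002304+0.001204i, Y(Ω₂)=+0.023924-0.006797i
  term(m=-4) = -0.002542-0.000055i   from Y*(Ω₁)=-0.011464+0.018400i, Y(Ω₂)=+0.059859+0.100862i
  term(m=-3) = -0.022924-0.023678i   from Y*(Ω₁)=-0.002668+0.105845i, Y(Ω₂)=-0.218108+0.222074i
  term(m=-2) = +0.001629-0.150925i   from Y*(Ω₁)=+0.156896+0.282613i, Y(Ω₂)=-0.405773-0.231035i
  term(m=-1) = +0.092533-0.091539i   from Y*(Ω₁)=+0.470926+0.277190i, Y(Ω₂)=+0.060958-0.230262i
  term(m=+0) = -0.068777+0.000000i   from Y*(Ω₁)=+0.213992-0.000000i, Y(Ω₂)=-0.321397+0.000000i
  term(m=+1) = +0.092533+0.091539i   from Y*(Ω₁)=-0.470926+0.277190i, Y(Ω₂)=-0.060958-0.230262i
  term(m=+2) = +0.001629+0.150925i   from Y*(Ω₁)=+0.156896-0.282613i, Y(Ω₂)=-0.405773+0.231035i
  term(m=+3) = -0.022924+0.023678i   from Y*(Ω₁)=+0.002668+0.105845i, Y(Ω₂)=+0.218108+0.222074i
  term(m=+4) = -0.002542+0.000055i   from Y*(Ω₁)=-0.011464-0.018400i, Y(Ω₂)=+0.059859-0.100862i
  term(m=+5) = -0.000047-0.000044i   from Y*(Ω₁)=+0.002304+0.001204i, Y(Ω₂)=-0.023924-0.006797i
Σ over m = +0.068524+0.000000i; ×(4π/11) → +0.078281+0.000000i. Real part: 0.078281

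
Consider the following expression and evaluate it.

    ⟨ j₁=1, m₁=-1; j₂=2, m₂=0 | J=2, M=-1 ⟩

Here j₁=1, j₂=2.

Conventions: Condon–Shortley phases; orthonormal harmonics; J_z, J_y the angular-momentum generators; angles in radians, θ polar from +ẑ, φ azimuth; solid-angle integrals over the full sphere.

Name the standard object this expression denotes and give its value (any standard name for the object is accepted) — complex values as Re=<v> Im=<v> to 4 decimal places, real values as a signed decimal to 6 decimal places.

This is a Clebsch–Gordan (vector-coupling) coefficient.
√[5·1!1!3!/6! · 0!2!2!2!1!3!] = √(2)
  +(−1)^1/∏(1,0,1,1,0,2)! = -1/2  (running -1/2)
⟨..|..⟩ = √(2)·(-1/2) = -0.707107

Clebsch–Gordan coefficient, −√(1/2) ≈ -0.707107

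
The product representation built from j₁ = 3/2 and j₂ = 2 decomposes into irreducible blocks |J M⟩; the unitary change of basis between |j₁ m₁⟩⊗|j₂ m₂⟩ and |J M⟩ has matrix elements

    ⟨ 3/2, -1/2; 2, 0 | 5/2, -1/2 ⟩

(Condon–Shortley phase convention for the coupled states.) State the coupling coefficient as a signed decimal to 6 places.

-0.292770

triangle: 1!×2!×3!/7! = 12/5040
(j±m)!: 1!×2!×2!×2!×2!×3! = 96
prefactor² = (2J+1)×Δ×N² = 48/35
  k=0: +1/(0!×1!×2!×2!×0!×1!) = 1/4
  k=1: −1/(1!×0!×1!×1!×1!×2!) = -1/2
Σ = -1/4  ⇒  CG² = 48/35×(-1/4)² = 3/35
CG = −√(3/35) = -0.292770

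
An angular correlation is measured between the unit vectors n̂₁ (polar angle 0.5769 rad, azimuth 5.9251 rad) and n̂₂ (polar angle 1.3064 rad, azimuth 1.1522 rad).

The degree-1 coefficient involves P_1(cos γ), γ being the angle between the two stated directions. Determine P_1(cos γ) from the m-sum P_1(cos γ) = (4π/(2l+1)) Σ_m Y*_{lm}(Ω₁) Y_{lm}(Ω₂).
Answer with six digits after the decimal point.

0.250871

Summing Y*_{l m}(θ₁,φ₁)·Y_{l m}(θ₂,φ₂) over m ∈ [−1, 1]; prefactor 4π/(2·1+1) = 4.188790:
  [-1]  conj(Y_{1,-1})(Ω₁) = (0.176489, -0.066046) ; Y_{1,-1}(Ω₂) = (0.135556, -0.304695) ; Δ = (0.003800, -0.062728)
  [+0]  conj(Y_{1,0})(Ω₁) = (0.409526, -0.000000) ; Y_{1,0}(Ω₂) = (0.127685, 0.000000) ; Δ = (0.052290, 0.000000)
  [+1]  conj(Y_{1,1})(Ω₁) = (-0.176489, -0.066046) ; Y_{1,1}(Ω₂) = (-0.135556, -0.304695) ; Δ = (0.003800, 0.062728)
Accumulated sum (0.059891, 0.000000); after 4π/(2l+1) scaling, (0.250871, 0.000000) ⇒ P_1 = 0.250871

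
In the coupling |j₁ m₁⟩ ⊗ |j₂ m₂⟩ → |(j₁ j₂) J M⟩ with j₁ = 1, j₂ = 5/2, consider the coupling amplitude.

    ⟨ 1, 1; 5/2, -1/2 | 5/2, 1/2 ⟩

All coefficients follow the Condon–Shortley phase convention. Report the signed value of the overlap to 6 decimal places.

√[6·1!1!4!/7! · 2!0!2!3!3!2!] = √(288/35)
  +(−1)^0/∏(0,1,0,2,1,2)! = 1/4  (running 1/4)
⟨..|..⟩ = √(288/35)·(1/4) = +0.717137

+√(18/35) ≈ +0.717137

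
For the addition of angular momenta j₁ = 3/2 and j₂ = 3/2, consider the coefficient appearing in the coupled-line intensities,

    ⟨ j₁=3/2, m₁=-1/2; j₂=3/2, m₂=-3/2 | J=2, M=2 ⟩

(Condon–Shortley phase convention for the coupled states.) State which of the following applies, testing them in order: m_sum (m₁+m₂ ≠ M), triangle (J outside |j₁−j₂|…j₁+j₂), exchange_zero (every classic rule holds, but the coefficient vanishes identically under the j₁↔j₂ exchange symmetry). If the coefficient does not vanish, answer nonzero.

m-sum: m₁+m₂ = -1/2+(-3/2) = -2, M = 2  ✗ ⇒ coefficient is 0

m_sum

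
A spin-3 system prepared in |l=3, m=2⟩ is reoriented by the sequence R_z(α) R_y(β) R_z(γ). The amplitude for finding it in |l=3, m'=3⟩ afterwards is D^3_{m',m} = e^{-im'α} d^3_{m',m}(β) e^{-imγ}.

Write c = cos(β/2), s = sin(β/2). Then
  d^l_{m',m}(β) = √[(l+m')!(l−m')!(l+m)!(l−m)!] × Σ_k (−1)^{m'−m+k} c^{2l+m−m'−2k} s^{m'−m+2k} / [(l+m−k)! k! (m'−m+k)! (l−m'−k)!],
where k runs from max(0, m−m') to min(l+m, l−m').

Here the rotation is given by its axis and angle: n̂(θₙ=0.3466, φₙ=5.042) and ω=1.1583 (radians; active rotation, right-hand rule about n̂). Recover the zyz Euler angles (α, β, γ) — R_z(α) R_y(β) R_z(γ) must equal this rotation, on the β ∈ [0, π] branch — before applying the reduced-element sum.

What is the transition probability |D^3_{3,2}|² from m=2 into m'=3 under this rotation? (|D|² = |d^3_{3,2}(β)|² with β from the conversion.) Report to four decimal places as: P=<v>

P=0.1740

Axis–angle → zyz. n̂ = (sinθₙcosφₙ, sinθₙsinφₙ, cosθₙ) = (+0.109953, -0.321415, +0.940533), ω = 1.1583.
R = I cosω + sinω [n̂]ₓ + (1−cosω) n̂n̂ᵀ gives
  R = [+0.408140, -0.882817, -0.232500; +0.840471, +0.462789, -0.281840; +0.356412, -0.080379, +0.930865]
β = atan2(√(R₁₃²+R₂₃²), R₃₃) = 0.374023; α = atan2(R₂₃, R₁₃) mod 2π = 4.022627; γ = atan2(R₃₂, −R₃₁) mod 2π = 3.363405
First d^3_{3,2}(β=0.3740), then the phase factors e^{-i(3)α} and e^{-i(2)γ}:
Half-angle: c=0.982564, s=0.185923. N=√(720·1·120·1)=293.938769
k∈{0} keeps every argument non-negative
  k=0: (−1)^1·293.9388/(120)·0.9826^5·0.1859^1 = -0.417075
d^3_{3,2}(0.3740) = -0.417075
|D^3_{3,2}|² = |d^3_{3,2}(β)|² = (-0.417075)² = 0.173952 (the z-rotation phases have unit modulus)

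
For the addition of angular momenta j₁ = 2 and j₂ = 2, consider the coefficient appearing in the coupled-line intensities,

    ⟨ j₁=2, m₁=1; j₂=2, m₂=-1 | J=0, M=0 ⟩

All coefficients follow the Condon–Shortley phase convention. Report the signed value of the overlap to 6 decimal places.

j₁+j₂−J=4  J+j₁−j₂=0  J−j₁+j₂=0  j₁+j₂+J+1=5
(j₁±m₁, j₂±m₂, J±M) = (3,1,1,3,0,0)
P² = 36/5
sum k=1..1:
  [1] −1/6 = -1/6
S = -1/6
C² = P²·S² = 1/5 ; C = -0.447214

−√(1/5) = -0.447214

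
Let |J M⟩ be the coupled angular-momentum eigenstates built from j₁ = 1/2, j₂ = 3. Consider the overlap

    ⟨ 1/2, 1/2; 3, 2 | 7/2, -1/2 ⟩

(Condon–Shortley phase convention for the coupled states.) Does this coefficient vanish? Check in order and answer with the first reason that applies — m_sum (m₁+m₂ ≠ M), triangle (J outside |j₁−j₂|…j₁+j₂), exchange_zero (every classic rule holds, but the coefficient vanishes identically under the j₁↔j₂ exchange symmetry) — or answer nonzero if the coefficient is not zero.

m-sum: m₁+m₂ = 1/2+2 = 5/2, M = -1/2  ✗ ⇒ coefficient is 0

m_sum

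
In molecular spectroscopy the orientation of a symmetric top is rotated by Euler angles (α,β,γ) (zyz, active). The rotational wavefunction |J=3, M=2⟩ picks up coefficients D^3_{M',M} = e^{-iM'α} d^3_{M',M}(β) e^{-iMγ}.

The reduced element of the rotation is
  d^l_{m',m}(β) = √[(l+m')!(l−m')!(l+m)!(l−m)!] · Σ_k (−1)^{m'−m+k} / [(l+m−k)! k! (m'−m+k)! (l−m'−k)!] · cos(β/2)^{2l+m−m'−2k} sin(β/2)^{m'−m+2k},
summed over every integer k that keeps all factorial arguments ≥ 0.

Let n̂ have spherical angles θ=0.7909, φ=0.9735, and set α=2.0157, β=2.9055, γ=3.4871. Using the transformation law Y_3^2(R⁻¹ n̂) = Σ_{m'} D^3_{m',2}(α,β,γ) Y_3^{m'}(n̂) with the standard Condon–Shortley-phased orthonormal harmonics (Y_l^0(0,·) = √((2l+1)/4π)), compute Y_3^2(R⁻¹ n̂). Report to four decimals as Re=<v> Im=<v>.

Re=-0.1925 Im=-0.3420

Need the full column D^3_{m',2} for m'=−3..3 at α=2.0157, β=2.9055, γ=3.4871.
cos(β/2)=0.117772, sin(β/2)=0.993041
d^3_{-3,2}: single k=5 term ⇒ +0.278583;  D = +0.167193-0.222833i
d^3_{-2,2}: k∈[4..5] ⇒ +0.067441 -0.958964 = -0.891522;  D = +0.873964+0.176063i
d^3_{-1,2}: k∈[3..4] ⇒ +0.010117 -0.359649 = -0.349531;  D = -0.085158-0.338999i
d^3_{0,2}: k∈[2..3] ⇒ +0.001039 -0.073878 = -0.072839;  D = -0.056130+0.046422i
d^3_{1,2}: k∈[1..2] ⇒ +0.000071 -0.010117 = -0.010046;  D = +0.009111+0.004232i
d^3_{2,2}: k∈[0..1] ⇒ +0.000003 -0.000949 = -0.000946;  D = -0.000009-0.000946i
d^3_{3,2}: single k=0 term ⇒ -0.000055;  D = -0.000050+0.000024i
Y_3^{m'}(θ=0.7909,φ=0.9735) and Σ D·Y over m':
  (+0.1672-0.2228i)·(-0.1463-0.0329i)  (+0.8740+0.1761i)·(-0.1335-0.3379i)  (-0.0852-0.3390i)·(+0.1903-0.2798i)  (-0.0561+0.0464i)·(-0.1384+0.0000i)  (+0.0091+0.0042i)·(-0.1903-0.2798i)  (-0.0000-0.0009i)·(-0.1335+0.3379i)  (-0.0000+0.0000i)·(+0.1463-0.0329i)
Y_3^2(R⁻¹ n̂) = -0.192456-0.342027i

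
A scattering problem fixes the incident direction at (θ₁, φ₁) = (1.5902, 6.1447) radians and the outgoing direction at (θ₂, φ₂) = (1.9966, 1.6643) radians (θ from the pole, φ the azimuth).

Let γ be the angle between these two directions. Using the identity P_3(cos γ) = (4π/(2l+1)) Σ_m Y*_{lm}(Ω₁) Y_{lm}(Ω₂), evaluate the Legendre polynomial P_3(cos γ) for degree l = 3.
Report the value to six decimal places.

0.281594

Addition theorem: P_3(cos γ) = (4π/7) Σ_m Y*_{lm}(Ω₁) Y_{lm}(Ω₂), m = −3…3:
  m=-3: (0.381516, -0.168299) × (0.087246, 0.302824) = (0.084251, 0.100849)  (running Σ = (0.084251, 0.100849))
  m=-2: (-0.019066, 0.005420) × (0.344008, -0.065093) = (-0.006206, 0.003106)  (running Σ = (0.078045, 0.103954))
  m=-1: (-0.319423, 0.044520) × (0.004038, 0.043058) = (-0.003207, -0.013574)  (running Σ = (0.074838, 0.090380))
  m=0: (0.021708, -0.000000) × (0.330932, 0.000000) = (0.007184, 0.000000)  (running Σ = (0.082022, 0.090380))
  m=1: (0.319423, 0.044520) × (-0.004038, 0.043058) = (-0.003207, 0.013574)  (running Σ = (0.078815, 0.103954))
  m=2: (-0.019066, -0.005420) × (0.344008, 0.065093) = (-0.006206, -0.003106)  (running Σ = (0.072609, 0.100849))
  m=3: (-0.381516, -0.168299) × (-0.087246, 0.302824) = (0.084251, -0.100849)  (running Σ = (0.156860, 0.000000))
Accumulated sum (0.156860, 0.000000); after 4π/(2l+1) scaling, (0.281594, 0.000000) ⇒ P_3 = 0.281594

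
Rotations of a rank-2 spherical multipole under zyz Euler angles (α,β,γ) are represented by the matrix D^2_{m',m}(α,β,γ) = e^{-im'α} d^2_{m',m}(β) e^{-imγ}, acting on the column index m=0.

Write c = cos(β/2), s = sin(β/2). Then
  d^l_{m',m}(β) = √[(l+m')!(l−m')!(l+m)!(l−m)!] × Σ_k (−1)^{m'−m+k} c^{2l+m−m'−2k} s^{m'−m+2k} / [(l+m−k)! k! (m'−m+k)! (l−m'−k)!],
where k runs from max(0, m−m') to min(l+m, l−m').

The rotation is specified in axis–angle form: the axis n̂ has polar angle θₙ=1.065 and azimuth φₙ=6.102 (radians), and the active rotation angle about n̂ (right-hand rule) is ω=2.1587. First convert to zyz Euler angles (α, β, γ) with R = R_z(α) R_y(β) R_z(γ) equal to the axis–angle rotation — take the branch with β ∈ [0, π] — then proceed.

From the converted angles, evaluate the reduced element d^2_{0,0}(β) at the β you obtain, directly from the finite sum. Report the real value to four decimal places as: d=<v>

Axis–angle → zyz. n̂ = (sinθₙcosφₙ, sinθₙsinφₙ, cosθₙ) = (+0.860469, -0.157633, +0.484504), ω = 2.1587.
R = I cosω + sinω [n̂]ₓ + (1−cosω) n̂n̂ᵀ gives
  R = [+0.596433, -0.614024, +0.516954; +0.192292, -0.515988, -0.834733; +0.779289, +0.597269, -0.189680]
β = atan2(√(R₁₃²+R₂₃²), R₃₃) = 1.761633; α = atan2(R₂₃, R₁₃) mod 2π = 5.266883; γ = atan2(R₃₂, −R₃₁) mod 2π = 2.487660
d^2_{0,0}(β=1.7616) via the finite sum:
c=cos(1.761633/2)=0.636522, s=sin(1.761633/2)=0.771259; N=√[2·2·2·2]=4.000000
k: max(0,(0)−(0))=0 … min(2+(0),2−(0))=2
  k=0: (−1)^0·4.0000/(4)·0.6365^4·0.7713^0 = +0.164155
  k=1: (−1)^1·4.0000/(1)·0.6365^2·0.7713^2 = -0.964021
  k=2: (−1)^2·4.0000/(4)·0.6365^0·0.7713^4 = +0.353835
d^2_{0,0}(1.7616) = +0.164155 -0.964021 +0.353835 = -0.446032

d=-0.4460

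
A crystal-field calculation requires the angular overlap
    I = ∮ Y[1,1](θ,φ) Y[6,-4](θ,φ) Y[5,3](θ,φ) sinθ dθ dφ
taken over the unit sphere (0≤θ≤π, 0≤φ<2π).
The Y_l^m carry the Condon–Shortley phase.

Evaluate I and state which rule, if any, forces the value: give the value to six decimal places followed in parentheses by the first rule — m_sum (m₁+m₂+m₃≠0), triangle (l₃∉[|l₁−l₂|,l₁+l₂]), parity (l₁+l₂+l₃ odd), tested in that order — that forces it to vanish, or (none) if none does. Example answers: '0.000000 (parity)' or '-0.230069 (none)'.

m-sum 0 ✓  L=12 even ✓  5≤5≤7 ✓
Π(2lᵢ+1) = 3×13×11 = 429
triangle coeff Δ(1,6,5) = 1/858
Σ_t [1,1]: t=1:−1/14400 = -1/14400
(3j)²=6/143 [(1 6 5; 0 0 0)], sign=+1
Σ_t [0,0]: t=0:+1/161280 = 1/161280
(3j)²=15/286 [(1 6 5; 1 -4 3)], sign=+1
⇒ 4πI² = 135/143
I = (+1)√(135/143/(4π)) = 0.27409047
No selection rule forces the value: the integral is nonzero (none).

0.274090 (none)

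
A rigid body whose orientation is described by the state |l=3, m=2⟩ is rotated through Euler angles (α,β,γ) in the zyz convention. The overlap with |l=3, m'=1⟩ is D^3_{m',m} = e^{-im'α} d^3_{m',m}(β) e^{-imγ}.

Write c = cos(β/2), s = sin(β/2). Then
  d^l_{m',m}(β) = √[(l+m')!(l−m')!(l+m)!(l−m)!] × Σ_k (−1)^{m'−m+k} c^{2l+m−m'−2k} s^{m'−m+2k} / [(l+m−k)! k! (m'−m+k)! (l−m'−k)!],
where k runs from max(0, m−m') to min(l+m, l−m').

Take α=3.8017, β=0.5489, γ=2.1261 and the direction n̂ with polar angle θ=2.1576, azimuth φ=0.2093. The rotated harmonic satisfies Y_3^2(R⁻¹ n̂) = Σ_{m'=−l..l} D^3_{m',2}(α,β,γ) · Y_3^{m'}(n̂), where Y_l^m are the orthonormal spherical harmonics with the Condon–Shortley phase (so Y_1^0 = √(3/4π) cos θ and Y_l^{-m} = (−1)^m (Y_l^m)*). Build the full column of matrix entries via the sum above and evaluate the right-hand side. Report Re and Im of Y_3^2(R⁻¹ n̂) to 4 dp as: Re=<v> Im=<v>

Re=-0.2045 Im=-0.0927

Need the full column D^3_{m',2} for m'=−3..3 at α=3.8017, β=0.5489, γ=2.1261.
cos(β/2)=0.962574, sin(β/2)=0.271018
d^3_{-3,2}: single k=5 term ⇒ +0.003447;  D = +0.002224+0.002634i
d^3_{-2,2}: k∈[4..5] ⇒ +0.024994 -0.000396 = +0.024597;  D = -0.024059-0.005118i
d^3_{-1,2}: k∈[3..4] ⇒ +0.112286 -0.004451 = +0.107835;  D = +0.097076-0.046953i
d^3_{0,2}: k∈[2..3] ⇒ +0.345376 -0.027379 = +0.317997;  D = -0.141228+0.284916i
d^3_{1,2}: k∈[1..2] ⇒ +0.708221 -0.112286 = +0.595935;  D = -0.118346-0.584066i
d^3_{2,2}: k∈[0..1] ⇒ +0.795437 -0.315284 = +0.480153;  D = +0.363888+0.313260i
d^3_{3,2}: single k=0 term ⇒ -0.548586;  D = +0.547882+0.027781i
Y_3^{m'}(θ=2.1576,φ=0.2093) and Σ D·Y over m':
  (+0.0022+0.0026i)·(+0.1950-0.1415i)  (-0.0241-0.0051i)·(-0.3585+0.1595i)  (+0.0971-0.0470i)·(+0.1403-0.0298i)  (-0.1412+0.2849i)·(+0.3031+0.0000i)  (-0.1183-0.5841i)·(-0.1403-0.0298i)  (+0.3639+0.3133i)·(-0.3585-0.1595i)  (+0.5479+0.0278i)·(-0.1950-0.1415i)
Y_3^2(R⁻¹ n̂) = -0.204522-0.092748i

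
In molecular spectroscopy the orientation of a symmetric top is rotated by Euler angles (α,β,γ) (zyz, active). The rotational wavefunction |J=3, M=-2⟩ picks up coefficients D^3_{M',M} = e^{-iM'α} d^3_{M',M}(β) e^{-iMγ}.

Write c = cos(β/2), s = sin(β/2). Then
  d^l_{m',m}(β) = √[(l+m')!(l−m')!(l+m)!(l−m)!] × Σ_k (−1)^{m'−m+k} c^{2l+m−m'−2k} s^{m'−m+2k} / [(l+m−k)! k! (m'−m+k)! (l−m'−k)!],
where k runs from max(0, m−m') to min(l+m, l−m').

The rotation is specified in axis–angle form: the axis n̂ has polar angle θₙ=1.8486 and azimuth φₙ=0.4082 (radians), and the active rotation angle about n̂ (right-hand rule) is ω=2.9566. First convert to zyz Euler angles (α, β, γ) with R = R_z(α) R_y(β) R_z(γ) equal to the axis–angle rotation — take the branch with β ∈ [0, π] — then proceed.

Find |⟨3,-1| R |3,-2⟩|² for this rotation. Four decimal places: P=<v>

P=0.0161

Axis–angle → zyz. n̂ = (sinθₙcosφₙ, sinθₙsinφₙ, cosθₙ) = (+0.882647, +0.381739, -0.274244), ω = 2.9566.
R = I cosω + sinω [n̂]ₓ + (1−cosω) n̂n̂ᵀ gives
  R = [+0.561901, +0.718576, -0.409775; +0.617687, -0.693975, -0.369946; -0.550208, -0.045239, -0.833801]
β = atan2(√(R₁₃²+R₂₃²), R₃₃) = 2.556754; α = atan2(R₂₃, R₁₃) mod 2π = 3.875955; γ = atan2(R₃₂, −R₃₁) mod 2π = 6.201148
Split into d^3_{-1,-2}(β=2.5568) × two z-phases.
With c≡cos(β/2)=0.288270 and s≡sin(β/2)=0.957549, N=[2·24·1·120]^{1/2}=75.894664
k: max(0,(-2)−(-1))=0 … min(3+(-2),3−(-1))=1
  k=0: (−1)^1·75.8947/(24)·0.2883^5·0.9575^1 = -0.006028
  k=1: (−1)^2·75.8947/(12)·0.2883^3·0.9575^3 = +0.133018
d^3_{-1,-2}(2.5568) = -0.006028 +0.133018 = +0.126990
|D^3_{-1,-2}|² = |d^3_{-1,-2}(β)|² = (+0.126990)² = 0.016127 (the z-rotation phases have unit modulus)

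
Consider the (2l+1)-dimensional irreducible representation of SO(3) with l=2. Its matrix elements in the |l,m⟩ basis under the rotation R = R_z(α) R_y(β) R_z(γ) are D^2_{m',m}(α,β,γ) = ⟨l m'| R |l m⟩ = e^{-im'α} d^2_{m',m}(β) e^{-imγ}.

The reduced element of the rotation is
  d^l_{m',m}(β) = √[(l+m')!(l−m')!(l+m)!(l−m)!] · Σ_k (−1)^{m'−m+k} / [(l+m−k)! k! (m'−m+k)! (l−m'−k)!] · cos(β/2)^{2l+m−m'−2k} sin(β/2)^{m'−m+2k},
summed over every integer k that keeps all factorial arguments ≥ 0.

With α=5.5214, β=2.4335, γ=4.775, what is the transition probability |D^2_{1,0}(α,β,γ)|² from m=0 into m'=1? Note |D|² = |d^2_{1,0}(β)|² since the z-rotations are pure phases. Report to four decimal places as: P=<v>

P=0.3661

Split into d^2_{1,0}(β=2.4335) × two z-phases.
c=cos(2.433500/2)=0.346696, s=sin(2.433500/2)=0.937978; N=√[6·1·2·2]=4.898979
Admissible k: 0..1 (factorial args all ≥0)
  k=0: (−1)^1·4.8990/(2)·0.3467^3·0.9380^1 = -0.095745
  k=1: (−1)^2·4.8990/(2)·0.3467^1·0.9380^3 = +0.700812
d^2_{1,0}(2.4335) = -0.095745 +0.700812 = +0.605068
|D^2_{1,0}|² = |d^2_{1,0}(β)|² = (+0.605068)² = 0.366107 (the z-rotation phases have unit modulus)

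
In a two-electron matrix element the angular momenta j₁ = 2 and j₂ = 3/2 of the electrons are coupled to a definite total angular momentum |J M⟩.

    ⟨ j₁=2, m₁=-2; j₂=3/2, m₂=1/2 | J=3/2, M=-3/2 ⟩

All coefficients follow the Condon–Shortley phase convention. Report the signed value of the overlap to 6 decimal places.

j₁+j₂−J=2  J+j₁−j₂=2  J−j₁+j₂=1  j₁+j₂+J+1=6
(j₁±m₁, j₂±m₂, J±M) = (0,4,2,1,0,3)
P² = 32/5
sum k=2..2:
  [2] +1/4 = 1/4
S = 1/4
C² = P²·S² = 2/5 ; C = +0.632456

+√(2/5) = +0.632456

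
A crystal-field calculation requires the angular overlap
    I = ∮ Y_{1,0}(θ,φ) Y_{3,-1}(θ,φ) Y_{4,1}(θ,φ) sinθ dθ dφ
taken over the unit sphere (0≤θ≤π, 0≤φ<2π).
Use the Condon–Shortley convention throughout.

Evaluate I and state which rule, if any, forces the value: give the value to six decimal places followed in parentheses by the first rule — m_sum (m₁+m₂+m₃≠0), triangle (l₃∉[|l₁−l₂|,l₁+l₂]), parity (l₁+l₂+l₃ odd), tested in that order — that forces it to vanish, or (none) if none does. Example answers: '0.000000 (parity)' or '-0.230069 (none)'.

-0.238414 (none)

Checks pass: Σm=0; 8 even; l₃=4∈[2,4].
(2·1+1)(2·3+1)(2·4+1) = 189
Δ: 0! 2! 6! / 9! → 1/252
sum: t=0:+1/36 = 1/36
3j²(1 3 4; 0 0 0) = Δ·Π!·Σ² = 4/63  (sign +1)
sum: t=0:+1/48 = 1/48
3j²(1 3 4; 0 -1 1) = Δ·Π!·Σ² = 5/84  (sign -1)
combine: 4πI² = 189·4/63·5/84 = 5/7
take √, sign -1: I = -0.23841361
No selection rule forces the value: the integral is nonzero (none).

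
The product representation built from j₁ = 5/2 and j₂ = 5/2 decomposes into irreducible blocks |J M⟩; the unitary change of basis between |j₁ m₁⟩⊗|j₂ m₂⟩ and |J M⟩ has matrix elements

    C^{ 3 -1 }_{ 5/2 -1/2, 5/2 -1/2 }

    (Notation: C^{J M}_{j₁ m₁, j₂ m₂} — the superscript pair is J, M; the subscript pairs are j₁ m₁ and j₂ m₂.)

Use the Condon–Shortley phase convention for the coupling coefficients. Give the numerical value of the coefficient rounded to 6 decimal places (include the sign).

-0.516398

triangle: 2!×3!×3!/9! = 72/362880
(j±m)!: 2!×3!×2!×3!×2!×4! = 6912
prefactor² = (2J+1)×Δ×N² = 48/5
  k=0: +1/(0!×2!×3!×2!×0!×1!) = 1/24
  k=1: −1/(1!×1!×2!×1!×1!×2!) = -1/4
  k=2: +1/(2!×0!×1!×0!×2!×3!) = 1/24
Σ = -1/6  ⇒  CG² = 48/5×(-1/6)² = 4/15
CG = −√(4/15) = -0.516398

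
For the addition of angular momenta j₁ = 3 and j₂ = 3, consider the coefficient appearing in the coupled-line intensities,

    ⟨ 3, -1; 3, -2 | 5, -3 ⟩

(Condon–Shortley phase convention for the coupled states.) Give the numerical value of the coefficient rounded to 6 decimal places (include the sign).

√[11·1!5!5!/12! · 2!4!1!5!2!8!] = √(153600)
  +(−1)^0/∏(0,1,4,1,1,4)! = 1/576  (running 1/576)
  +(−1)^1/∏(1,0,3,0,2,5)! = -1/1440  (running 1/960)
⟨..|..⟩ = √(153600)·(1/960) = +0.408248

+√(1/6) ≈ +0.408248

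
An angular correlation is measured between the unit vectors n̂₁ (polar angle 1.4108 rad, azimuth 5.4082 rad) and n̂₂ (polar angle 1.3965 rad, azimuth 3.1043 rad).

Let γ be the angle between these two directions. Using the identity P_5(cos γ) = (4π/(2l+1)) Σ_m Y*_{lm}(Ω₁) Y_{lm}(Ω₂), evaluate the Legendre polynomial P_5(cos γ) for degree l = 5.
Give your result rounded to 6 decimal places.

Expand P_5 via completeness: Σ_{m} conj(Y_{5,m}) at Ω₁ times Y_{5,m} at Ω₂ —
  [-5]  conj(Y_{5,-5})(Ω₁) = (-0.144105, 0.410691) ; Y_{5,-5}(Ω₂) = (-0.422567, -0.079719) ; Δ = (0.093634, -0.162057)
  [-4]  conj(Y_{5,-4})(Ω₁) = (-0.208000, 0.077900) ; Y_{5,-4}(Ω₂) = (0.236787, 0.035586) ; Δ = (-0.052024, 0.011044)
  [-3]  conj(Y_{5,-3})(Ω₁) = (0.223303, 0.126860) ; Y_{5,-3}(Ω₂) = (0.239510, 0.026908) ; Δ = (0.050070, 0.036393)
  [-2]  conj(Y_{5,-2})(Ω₁) = (0.043327, 0.239220) ; Y_{5,-2}(Ω₂) = (-0.258622, -0.019325) ; Δ = (-0.006582, -0.062705)
  [-1]  conj(Y_{5,-1})(Ω₁) = (0.133403, -0.159735) ; Y_{5,-1}(Ω₂) = (-0.188487, -0.007032) ; Δ = (-0.026268, 0.029170)
  [+0]  conj(Y_{5,0})(Ω₁) = (0.247132, -0.000000) ; Y_{5,0}(Ω₂) = (0.262677, 0.000000) ; Δ = (0.064916, 0.000000)
  [+1]  conj(Y_{5,1})(Ω₁) = (-0.133403, -0.159735) ; Y_{5,1}(Ω₂) = (0.188487, -0.007032) ; Δ = (-0.026268, -0.029170)
  [+2]  conj(Y_{5,2})(Ω₁) = (0.043327, -0.239220) ; Y_{5,2}(Ω₂) = (-0.258622, 0.019325) ; Δ = (-0.006582, 0.062705)
  [+3]  conj(Y_{5,3})(Ω₁) = (-0.223303, 0.126860) ; Y_{5,3}(Ω₂) = (-0.239510, 0.026908) ; Δ = (0.050070, -0.036393)
  [+4]  conj(Y_{5,4})(Ω₁) = (-0.208000, -0.077900) ; Y_{5,4}(Ω₂) = (0.236787, -0.035586) ; Δ = (-0.052024, -0.011044)
  [+5]  conj(Y_{5,5})(Ω₁) = (0.144105, 0.410691) ; Y_{5,5}(Ω₂) = (0.422567, -0.079719) ; Δ = (0.093634, 0.162057)
Σ over m = (0.182575, 0.000000); ×(4π/11) → (0.208573, 0.000000). Real part: 0.208573

0.208573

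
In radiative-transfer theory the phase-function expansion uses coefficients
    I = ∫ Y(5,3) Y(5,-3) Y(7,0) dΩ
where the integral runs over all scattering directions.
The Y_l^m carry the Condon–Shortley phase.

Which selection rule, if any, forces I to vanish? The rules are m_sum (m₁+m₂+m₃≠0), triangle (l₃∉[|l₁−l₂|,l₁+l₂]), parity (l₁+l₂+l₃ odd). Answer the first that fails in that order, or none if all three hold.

parity

azimuthal sum: 3 − 3 + 0 = 0  ✓
0 ≤ 7 ≤ 10 (triangle on l)  ✓
L = 5 + 5 + 7 = 17 (odd)  ✗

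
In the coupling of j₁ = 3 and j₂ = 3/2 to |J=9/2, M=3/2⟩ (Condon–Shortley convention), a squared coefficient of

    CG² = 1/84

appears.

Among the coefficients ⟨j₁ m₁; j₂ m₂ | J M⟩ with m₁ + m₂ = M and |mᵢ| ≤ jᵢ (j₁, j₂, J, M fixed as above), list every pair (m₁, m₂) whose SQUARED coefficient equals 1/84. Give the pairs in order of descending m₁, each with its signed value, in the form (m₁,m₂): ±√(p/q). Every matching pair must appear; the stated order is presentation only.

(3,-3/2): +√(1/84)

Admissible pairs with m₁+m₂ = M = 3/2: (0,3/2), (1,1/2), (2,-1/2), (3,-3/2)
  (m₁,m₂)=(3,-3/2): CG² = 1/84, CG = +√(1/84)   ← matches the target
  (m₁,m₂)=(2,-1/2): CG² = 3/14, CG = +√(3/14)
  (m₁,m₂)=(1,1/2): CG² = 15/28, CG = +√(15/28)
  (m₁,m₂)=(0,3/2): CG² = 5/21, CG = +√(5/21)
Pairs with CG² = 1/84: (3,-3/2): +√(1/84)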